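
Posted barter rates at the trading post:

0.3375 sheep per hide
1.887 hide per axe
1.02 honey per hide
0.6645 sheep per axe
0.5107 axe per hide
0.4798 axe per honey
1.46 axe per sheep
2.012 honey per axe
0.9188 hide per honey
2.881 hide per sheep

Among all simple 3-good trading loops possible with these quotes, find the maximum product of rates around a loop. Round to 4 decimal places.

sheep→hide→axe→sheep: 2.881 × 0.5107 × 0.6645 = 0.97770
hide→axe→honey→hide: 0.5107 × 2.012 × 0.9188 = 0.94409
sheep→axe→hide→sheep: 1.46 × 1.887 × 0.3375 = 0.92982
hide→honey→axe→hide: 1.02 × 0.4798 × 1.887 = 0.92349
Maximum is sheep→hide→axe→sheep at 0.9777; no arbitrage — every cycle loses value.

0.9777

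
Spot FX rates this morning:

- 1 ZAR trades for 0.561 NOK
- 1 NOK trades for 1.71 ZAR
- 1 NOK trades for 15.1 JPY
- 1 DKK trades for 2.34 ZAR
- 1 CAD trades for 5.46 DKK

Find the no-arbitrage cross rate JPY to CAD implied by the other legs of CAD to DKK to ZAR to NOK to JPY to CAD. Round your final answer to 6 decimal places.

Known legs of the cycle: 5.46 × 2.34 × 0.561 × 15.1 = 108.23016204
For no arbitrage the full-cycle product must be 1, so the missing rate is 1 / 108.23016204 ≈ 0.00923957.

0.009240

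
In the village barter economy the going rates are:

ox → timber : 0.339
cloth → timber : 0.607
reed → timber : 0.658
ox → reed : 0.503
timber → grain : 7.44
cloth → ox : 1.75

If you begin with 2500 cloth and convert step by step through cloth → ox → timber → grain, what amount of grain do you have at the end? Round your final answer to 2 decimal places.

2500 cloth × 1.75 = 4375 ox
4375 ox × 0.339 = 1483.125 timber
1483.125 timber × 7.44 = 11034.45 grain

11034.45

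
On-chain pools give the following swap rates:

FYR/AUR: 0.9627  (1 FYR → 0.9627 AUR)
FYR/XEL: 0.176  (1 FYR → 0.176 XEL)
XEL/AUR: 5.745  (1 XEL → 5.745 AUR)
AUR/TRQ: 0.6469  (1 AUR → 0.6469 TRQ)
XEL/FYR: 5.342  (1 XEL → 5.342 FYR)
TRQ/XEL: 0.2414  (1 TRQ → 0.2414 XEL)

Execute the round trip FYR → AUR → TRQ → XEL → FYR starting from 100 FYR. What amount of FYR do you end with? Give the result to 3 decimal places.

100 FYR × 0.9627 = 96.27 AUR
96.27 AUR × 0.6469 = 62.277063 TRQ
62.277063 TRQ × 0.2414 = 15.0336830082 XEL
15.0336830082 XEL × 5.342 = 80.3099346298044 FYR

80.310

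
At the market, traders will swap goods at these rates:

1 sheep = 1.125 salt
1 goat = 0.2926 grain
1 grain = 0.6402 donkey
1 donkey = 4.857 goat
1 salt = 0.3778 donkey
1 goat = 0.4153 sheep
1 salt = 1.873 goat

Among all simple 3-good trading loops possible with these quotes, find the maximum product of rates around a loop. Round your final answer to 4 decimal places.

goat→grain→donkey→goat: 0.2926 × 0.6402 × 4.857 = 0.90983
goat→sheep→salt→goat: 0.4153 × 1.125 × 1.873 = 0.87509
Maximum is goat→grain→donkey→goat at 0.9098; no arbitrage — every cycle loses value.

0.9098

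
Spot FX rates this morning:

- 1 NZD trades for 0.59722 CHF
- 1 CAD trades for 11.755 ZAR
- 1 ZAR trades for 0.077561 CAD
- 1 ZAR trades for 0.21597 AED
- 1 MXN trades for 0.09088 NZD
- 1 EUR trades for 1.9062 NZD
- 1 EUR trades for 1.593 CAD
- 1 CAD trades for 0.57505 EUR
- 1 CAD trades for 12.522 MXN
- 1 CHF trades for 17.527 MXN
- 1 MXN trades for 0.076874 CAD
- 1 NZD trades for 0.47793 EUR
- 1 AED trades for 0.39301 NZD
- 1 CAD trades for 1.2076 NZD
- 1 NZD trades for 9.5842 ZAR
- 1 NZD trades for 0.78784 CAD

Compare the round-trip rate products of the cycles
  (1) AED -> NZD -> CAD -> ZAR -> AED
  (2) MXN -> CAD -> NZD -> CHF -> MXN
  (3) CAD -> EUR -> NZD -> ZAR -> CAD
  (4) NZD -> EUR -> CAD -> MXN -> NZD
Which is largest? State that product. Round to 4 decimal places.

0.9717

(1) 0.39301 × 0.78784 × 11.755 × 0.21597 = 0.78606
(2) 0.076874 × 1.2076 × 0.59722 × 17.527 = 0.97173
(3) 0.57505 × 1.9062 × 9.5842 × 0.077561 = 0.81484
(4) 0.47793 × 1.593 × 12.522 × 0.09088 = 0.86641
Highest is cycle (2) at 0.9717 (≤1, no arbitrage).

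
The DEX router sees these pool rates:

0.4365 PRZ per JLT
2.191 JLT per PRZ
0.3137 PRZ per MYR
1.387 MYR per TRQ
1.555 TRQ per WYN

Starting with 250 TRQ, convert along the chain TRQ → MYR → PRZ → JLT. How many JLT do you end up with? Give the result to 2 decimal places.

238.33

250 TRQ × 1.387 = 346.75 MYR
346.75 MYR × 0.3137 = 108.775475 PRZ
108.775475 PRZ × 2.191 = 238.327065725 JLT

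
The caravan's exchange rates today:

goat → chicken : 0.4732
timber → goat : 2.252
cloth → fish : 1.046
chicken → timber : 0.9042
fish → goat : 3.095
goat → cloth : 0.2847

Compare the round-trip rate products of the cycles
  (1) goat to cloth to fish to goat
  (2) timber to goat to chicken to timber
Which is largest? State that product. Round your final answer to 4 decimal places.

0.9636

(1) 0.2847 × 1.046 × 3.095 = 0.92168
(2) 2.252 × 0.4732 × 0.9042 = 0.96356
Highest is cycle (2) at 0.9636 (≤1, no arbitrage).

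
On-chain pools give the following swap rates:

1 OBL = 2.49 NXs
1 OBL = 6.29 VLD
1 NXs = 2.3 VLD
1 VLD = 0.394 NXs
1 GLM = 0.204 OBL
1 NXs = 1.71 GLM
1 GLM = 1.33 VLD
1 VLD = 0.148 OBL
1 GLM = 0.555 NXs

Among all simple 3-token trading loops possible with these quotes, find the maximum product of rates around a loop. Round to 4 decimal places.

0.8961

NXs→GLM→VLD→NXs: 1.71 × 1.33 × 0.394 = 0.89607
OBL→NXs→GLM→OBL: 2.49 × 1.71 × 0.204 = 0.86861
OBL→NXs→VLD→OBL: 2.49 × 2.3 × 0.148 = 0.84760
Maximum is NXs→GLM→VLD→NXs at 0.8961; no arbitrage — every cycle loses value.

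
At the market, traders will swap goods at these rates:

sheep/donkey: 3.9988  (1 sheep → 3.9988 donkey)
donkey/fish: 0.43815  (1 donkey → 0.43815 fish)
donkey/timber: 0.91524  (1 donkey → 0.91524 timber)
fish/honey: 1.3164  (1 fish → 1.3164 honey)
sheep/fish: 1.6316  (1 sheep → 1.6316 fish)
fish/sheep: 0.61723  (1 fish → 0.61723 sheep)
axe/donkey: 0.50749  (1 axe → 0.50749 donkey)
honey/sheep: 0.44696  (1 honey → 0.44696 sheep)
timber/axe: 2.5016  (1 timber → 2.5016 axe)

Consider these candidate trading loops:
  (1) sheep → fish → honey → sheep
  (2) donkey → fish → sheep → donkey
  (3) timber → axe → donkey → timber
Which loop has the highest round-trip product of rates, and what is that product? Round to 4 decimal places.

1.1619

(1) 1.6316 × 1.3164 × 0.44696 = 0.96000
(2) 0.43815 × 0.61723 × 3.9988 = 1.08143
(3) 2.5016 × 0.50749 × 0.91524 = 1.16193
Highest is cycle (3) at 1.1619 (>1, arbitrage).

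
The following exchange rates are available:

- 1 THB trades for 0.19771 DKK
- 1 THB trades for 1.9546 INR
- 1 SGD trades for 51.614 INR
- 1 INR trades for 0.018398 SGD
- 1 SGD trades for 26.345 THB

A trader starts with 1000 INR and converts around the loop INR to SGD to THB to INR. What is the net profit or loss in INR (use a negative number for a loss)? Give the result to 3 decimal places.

-52.615

1000 INR × 0.018398 = 18.398 SGD
18.398 SGD × 26.345 = 484.69531 THB
484.69531 THB × 1.9546 = 947.385452926 INR
Net change: 947.385452926 − 1000 = -52.614547074 INR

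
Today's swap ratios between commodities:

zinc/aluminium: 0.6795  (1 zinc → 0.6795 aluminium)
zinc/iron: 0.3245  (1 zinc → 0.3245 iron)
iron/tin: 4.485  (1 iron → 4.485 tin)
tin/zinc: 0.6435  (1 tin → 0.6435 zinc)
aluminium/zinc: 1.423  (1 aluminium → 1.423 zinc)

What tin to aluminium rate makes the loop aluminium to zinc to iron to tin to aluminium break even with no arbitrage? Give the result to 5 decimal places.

0.48286

Known legs of the cycle: 1.423 × 0.3245 × 4.485 = 2.0710092975
For no arbitrage the full-cycle product must be 1, so the missing rate is 1 / 2.0710092975 ≈ 0.4828564.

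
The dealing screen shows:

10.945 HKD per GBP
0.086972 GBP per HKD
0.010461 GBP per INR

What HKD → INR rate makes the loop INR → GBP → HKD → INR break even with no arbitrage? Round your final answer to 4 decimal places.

Known legs of the cycle: 0.010461 × 10.945 = 0.114495645
For no arbitrage the full-cycle product must be 1, so the missing rate is 1 / 0.114495645 ≈ 8.733957.

8.7340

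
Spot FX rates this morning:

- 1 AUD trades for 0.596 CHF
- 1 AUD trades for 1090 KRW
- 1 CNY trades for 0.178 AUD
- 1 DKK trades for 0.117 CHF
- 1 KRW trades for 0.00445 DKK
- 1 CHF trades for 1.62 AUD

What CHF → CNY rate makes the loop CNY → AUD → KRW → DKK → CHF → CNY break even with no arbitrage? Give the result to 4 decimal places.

Known legs of the cycle: 0.178 × 1090 × 0.00445 × 0.117 = 0.101016513
For no arbitrage the full-cycle product must be 1, so the missing rate is 1 / 0.101016513 ≈ 9.899372.

9.8994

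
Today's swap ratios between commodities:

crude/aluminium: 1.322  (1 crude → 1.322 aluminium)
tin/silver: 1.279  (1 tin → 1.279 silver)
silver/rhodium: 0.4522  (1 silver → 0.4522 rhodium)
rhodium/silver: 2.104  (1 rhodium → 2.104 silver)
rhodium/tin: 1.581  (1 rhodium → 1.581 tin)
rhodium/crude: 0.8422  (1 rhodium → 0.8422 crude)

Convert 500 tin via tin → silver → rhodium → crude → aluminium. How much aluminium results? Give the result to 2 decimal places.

321.97

500 tin × 1.279 = 639.5 silver
639.5 silver × 0.4522 = 289.1819 rhodium
289.1819 rhodium × 0.8422 = 243.54899618 crude
243.54899618 crude × 1.322 = 321.97177294996 aluminium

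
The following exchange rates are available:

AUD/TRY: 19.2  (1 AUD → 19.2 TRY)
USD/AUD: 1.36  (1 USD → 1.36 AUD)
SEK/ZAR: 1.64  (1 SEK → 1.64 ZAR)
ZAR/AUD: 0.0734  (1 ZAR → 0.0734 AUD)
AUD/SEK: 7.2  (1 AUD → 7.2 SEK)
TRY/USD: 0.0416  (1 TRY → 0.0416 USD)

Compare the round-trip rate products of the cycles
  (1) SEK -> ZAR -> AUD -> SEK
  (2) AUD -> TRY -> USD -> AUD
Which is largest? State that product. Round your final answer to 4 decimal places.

1.0863

(1) 1.64 × 0.0734 × 7.2 = 0.86671
(2) 19.2 × 0.0416 × 1.36 = 1.08626
Highest is cycle (2) at 1.0863 (>1, arbitrage).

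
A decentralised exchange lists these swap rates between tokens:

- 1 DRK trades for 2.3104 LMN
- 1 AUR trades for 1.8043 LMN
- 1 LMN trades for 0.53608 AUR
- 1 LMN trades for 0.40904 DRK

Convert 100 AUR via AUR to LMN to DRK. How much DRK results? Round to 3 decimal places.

73.803

100 AUR × 1.8043 = 180.43 LMN
180.43 LMN × 0.40904 = 73.8030872 DRK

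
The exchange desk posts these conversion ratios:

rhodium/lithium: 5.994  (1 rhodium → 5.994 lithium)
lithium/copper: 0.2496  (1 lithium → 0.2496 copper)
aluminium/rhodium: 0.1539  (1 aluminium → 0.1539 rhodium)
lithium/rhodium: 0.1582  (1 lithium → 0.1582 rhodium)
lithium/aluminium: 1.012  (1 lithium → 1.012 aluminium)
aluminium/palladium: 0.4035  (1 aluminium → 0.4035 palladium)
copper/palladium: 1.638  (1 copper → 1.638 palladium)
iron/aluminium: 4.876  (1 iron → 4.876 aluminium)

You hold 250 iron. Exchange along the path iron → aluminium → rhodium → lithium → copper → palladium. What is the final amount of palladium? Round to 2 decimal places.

459.75

250 iron × 4.876 = 1219 aluminium
1219 aluminium × 0.1539 = 187.6041 rhodium
187.6041 rhodium × 5.994 = 1124.4989754 lithium
1124.4989754 lithium × 0.2496 = 280.67494425984 copper
280.67494425984 copper × 1.638 = 459.74555869761792 palladium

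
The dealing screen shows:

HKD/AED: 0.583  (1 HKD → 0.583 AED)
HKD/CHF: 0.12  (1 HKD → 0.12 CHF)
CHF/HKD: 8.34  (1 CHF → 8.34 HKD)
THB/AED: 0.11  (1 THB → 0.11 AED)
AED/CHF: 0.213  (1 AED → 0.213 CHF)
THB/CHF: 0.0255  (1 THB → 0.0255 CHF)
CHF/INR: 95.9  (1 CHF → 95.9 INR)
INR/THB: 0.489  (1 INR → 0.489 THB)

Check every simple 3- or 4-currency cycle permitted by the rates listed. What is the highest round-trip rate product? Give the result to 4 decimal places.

THB→CHF→INR→THB: 0.0255 × 95.9 × 0.489 = 1.19583
THB→AED→CHF→INR→THB: 0.11 × 0.213 × 95.9 × 0.489 = 1.09875
CHF→HKD→AED→CHF: 8.34 × 0.583 × 0.213 = 1.03565
Maximum is THB→CHF→INR→THB at 1.1958; arbitrage exists.

1.1958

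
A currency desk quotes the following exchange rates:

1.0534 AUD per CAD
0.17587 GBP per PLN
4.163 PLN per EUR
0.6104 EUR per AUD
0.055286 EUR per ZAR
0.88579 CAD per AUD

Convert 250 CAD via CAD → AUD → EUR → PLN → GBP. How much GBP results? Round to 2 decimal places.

117.69

250 CAD × 1.0534 = 263.35 AUD
263.35 AUD × 0.6104 = 160.74884 EUR
160.74884 EUR × 4.163 = 669.19742092 PLN
669.19742092 PLN × 0.17587 = 117.6917504172004 GBP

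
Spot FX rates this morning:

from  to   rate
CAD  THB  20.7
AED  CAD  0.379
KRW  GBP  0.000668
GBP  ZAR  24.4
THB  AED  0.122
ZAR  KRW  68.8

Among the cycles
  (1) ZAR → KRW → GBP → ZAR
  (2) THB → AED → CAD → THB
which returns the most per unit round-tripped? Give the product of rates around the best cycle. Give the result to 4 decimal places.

1.1214

(1) 68.8 × 0.000668 × 24.4 = 1.12138
(2) 0.122 × 0.379 × 20.7 = 0.95713
Highest is cycle (1) at 1.1214 (>1, arbitrage).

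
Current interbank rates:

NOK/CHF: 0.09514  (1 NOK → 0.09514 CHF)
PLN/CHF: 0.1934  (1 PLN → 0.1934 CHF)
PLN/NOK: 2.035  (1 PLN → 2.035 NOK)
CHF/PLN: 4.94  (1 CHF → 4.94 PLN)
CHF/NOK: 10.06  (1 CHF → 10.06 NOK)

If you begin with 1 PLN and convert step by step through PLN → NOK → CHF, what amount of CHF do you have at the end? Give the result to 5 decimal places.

0.19361

1 PLN × 2.035 = 2.035 NOK
2.035 NOK × 0.09514 = 0.1936099 CHF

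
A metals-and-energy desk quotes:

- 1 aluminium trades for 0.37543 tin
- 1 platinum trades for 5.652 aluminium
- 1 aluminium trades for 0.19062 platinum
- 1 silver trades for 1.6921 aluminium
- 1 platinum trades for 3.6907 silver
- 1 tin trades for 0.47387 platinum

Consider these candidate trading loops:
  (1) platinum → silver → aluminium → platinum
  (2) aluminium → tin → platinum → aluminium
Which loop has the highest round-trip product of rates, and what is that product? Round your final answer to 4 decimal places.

(1) 3.6907 × 1.6921 × 0.19062 = 1.19043
(2) 0.37543 × 0.47387 × 5.652 = 1.00552
Highest is cycle (1) at 1.1904 (>1, arbitrage).

1.1904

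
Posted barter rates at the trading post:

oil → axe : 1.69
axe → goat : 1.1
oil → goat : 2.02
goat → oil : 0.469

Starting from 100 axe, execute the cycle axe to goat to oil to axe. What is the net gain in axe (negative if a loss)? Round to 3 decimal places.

100 axe × 1.1 = 110 goat
110 goat × 0.469 = 51.59 oil
51.59 oil × 1.69 = 87.1871 axe
Net change: 87.1871 − 100 = -12.8129 axe

-12.813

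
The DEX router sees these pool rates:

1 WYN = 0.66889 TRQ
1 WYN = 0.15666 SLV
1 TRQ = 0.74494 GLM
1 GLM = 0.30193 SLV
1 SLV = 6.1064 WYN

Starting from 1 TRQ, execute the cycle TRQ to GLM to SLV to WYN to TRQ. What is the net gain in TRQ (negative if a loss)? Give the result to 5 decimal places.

1 TRQ × 0.74494 = 0.74494 GLM
0.74494 GLM × 0.30193 = 0.2249197342 SLV
0.2249197342 SLV × 6.1064 = 1.37344986491888 WYN
1.37344986491888 WYN × 0.66889 = 0.9186868801455896432 TRQ
Net change: 0.9186868801455896432 − 1 = -0.0813131198544103568 TRQ

-0.08131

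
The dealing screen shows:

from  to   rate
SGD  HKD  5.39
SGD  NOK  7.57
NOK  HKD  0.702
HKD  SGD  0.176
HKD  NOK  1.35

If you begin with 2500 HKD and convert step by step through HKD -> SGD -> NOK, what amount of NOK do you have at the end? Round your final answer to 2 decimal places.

2500 HKD × 0.176 = 440 SGD
440 SGD × 7.57 = 3330.8 NOK

3330.80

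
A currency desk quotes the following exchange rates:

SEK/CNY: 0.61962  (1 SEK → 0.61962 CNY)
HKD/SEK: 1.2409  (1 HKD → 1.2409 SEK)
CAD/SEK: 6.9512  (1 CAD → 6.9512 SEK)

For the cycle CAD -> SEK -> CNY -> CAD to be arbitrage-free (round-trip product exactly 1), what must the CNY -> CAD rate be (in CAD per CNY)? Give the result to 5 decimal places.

0.23217

Known legs of the cycle: 6.9512 × 0.61962 = 4.307102544
For no arbitrage the full-cycle product must be 1, so the missing rate is 1 / 4.307102544 ≈ 0.2321746.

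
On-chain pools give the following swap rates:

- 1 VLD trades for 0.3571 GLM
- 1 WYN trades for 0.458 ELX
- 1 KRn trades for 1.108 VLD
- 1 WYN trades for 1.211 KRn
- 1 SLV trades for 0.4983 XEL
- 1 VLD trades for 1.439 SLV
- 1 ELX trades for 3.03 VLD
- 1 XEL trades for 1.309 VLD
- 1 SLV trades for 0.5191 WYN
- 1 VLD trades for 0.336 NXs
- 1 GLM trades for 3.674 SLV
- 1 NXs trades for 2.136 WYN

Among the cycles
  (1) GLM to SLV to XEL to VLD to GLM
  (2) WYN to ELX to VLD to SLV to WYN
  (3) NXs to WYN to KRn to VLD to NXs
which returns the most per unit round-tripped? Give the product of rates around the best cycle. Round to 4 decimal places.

(1) 3.674 × 0.4983 × 1.309 × 0.3571 = 0.85577
(2) 0.458 × 3.03 × 1.439 × 0.5191 = 1.03662
(3) 2.136 × 1.211 × 1.108 × 0.336 = 0.96300
Highest is cycle (2) at 1.0366 (>1, arbitrage).

1.0366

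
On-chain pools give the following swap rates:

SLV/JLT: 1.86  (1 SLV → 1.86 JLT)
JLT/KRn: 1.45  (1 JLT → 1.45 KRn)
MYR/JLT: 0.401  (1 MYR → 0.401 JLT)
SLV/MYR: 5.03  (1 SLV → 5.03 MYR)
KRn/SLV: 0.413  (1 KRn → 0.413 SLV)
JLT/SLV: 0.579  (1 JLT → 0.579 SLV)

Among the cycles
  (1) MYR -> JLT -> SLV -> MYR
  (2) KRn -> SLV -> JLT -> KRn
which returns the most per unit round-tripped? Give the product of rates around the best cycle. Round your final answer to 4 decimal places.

1.1679

(1) 0.401 × 0.579 × 5.03 = 1.16786
(2) 0.413 × 1.86 × 1.45 = 1.11386
Highest is cycle (1) at 1.1679 (>1, arbitrage).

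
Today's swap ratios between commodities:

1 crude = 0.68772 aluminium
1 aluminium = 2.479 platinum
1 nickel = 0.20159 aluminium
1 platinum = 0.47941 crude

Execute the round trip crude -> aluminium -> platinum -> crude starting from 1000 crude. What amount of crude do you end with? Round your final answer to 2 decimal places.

1000 crude × 0.68772 = 687.72 aluminium
687.72 aluminium × 2.479 = 1704.85788 platinum
1704.85788 platinum × 0.47941 = 817.3259162508 crude

817.33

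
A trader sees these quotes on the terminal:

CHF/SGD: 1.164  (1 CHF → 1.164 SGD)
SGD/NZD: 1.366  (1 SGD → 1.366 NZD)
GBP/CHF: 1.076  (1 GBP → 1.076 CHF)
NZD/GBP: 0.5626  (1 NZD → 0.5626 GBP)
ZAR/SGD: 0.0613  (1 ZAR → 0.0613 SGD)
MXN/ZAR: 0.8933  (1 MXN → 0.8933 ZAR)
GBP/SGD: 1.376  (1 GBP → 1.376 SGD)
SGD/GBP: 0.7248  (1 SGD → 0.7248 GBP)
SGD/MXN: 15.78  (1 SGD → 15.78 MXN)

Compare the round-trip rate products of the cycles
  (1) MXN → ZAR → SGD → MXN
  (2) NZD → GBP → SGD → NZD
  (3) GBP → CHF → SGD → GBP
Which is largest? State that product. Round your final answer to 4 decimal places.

1.0575

(1) 0.8933 × 0.0613 × 15.78 = 0.86410
(2) 0.5626 × 1.376 × 1.366 = 1.05747
(3) 1.076 × 1.164 × 0.7248 = 0.90779
Highest is cycle (2) at 1.0575 (>1, arbitrage).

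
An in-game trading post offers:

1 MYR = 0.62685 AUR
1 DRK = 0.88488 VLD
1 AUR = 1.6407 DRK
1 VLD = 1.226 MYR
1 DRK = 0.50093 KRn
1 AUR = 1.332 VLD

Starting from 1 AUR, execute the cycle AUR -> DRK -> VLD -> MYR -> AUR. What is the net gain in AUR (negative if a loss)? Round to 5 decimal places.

1 AUR × 1.6407 = 1.6407 DRK
1.6407 DRK × 0.88488 = 1.451822616 VLD
1.451822616 VLD × 1.226 = 1.779934527216 MYR
1.779934527216 MYR × 0.62685 = 1.1157519583853496 AUR
Net change: 1.1157519583853496 − 1 = 0.1157519583853496 AUR

0.11575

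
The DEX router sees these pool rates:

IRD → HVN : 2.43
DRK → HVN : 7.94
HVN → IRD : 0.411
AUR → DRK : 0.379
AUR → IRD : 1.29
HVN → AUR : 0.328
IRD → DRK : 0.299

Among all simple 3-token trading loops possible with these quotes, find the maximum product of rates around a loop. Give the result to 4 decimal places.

1.0282

AUR→IRD→HVN→AUR: 1.29 × 2.43 × 0.328 = 1.02818
AUR→DRK→HVN→AUR: 0.379 × 7.94 × 0.328 = 0.98704
HVN→IRD→DRK→HVN: 0.411 × 0.299 × 7.94 = 0.97574
Maximum is AUR→IRD→HVN→AUR at 1.0282; arbitrage exists.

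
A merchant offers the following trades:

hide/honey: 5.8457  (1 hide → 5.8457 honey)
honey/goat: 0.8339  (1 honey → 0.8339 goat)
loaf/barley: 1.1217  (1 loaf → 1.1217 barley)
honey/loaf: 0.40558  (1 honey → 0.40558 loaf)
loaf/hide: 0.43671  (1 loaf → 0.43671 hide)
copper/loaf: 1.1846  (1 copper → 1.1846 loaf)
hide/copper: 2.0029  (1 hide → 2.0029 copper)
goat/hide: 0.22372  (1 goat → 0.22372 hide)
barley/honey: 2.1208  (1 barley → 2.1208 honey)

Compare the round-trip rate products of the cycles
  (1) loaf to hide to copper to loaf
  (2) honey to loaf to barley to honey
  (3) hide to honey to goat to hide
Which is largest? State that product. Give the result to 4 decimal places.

1.0906

(1) 0.43671 × 2.0029 × 1.1846 = 1.03615
(2) 0.40558 × 1.1217 × 2.1208 = 0.96483
(3) 5.8457 × 0.8339 × 0.22372 = 1.09057
Highest is cycle (3) at 1.0906 (>1, arbitrage).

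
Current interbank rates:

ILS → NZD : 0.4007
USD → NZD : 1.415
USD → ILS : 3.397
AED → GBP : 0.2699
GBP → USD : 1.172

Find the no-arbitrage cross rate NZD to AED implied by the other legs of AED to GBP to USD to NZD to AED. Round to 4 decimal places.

Known legs of the cycle: 0.2699 × 1.172 × 1.415 = 0.447596762
For no arbitrage the full-cycle product must be 1, so the missing rate is 1 / 0.447596762 ≈ 2.234154.

2.2342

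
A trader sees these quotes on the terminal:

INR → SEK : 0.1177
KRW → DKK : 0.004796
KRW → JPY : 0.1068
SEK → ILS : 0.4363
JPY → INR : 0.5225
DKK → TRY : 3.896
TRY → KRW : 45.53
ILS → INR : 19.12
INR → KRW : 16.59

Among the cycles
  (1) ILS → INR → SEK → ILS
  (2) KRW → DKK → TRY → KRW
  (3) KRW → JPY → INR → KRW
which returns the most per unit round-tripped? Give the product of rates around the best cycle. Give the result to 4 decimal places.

0.9819

(1) 19.12 × 0.1177 × 0.4363 = 0.98186
(2) 0.004796 × 3.896 × 45.53 = 0.85074
(3) 0.1068 × 0.5225 × 16.59 = 0.92577
Highest is cycle (1) at 0.9819 (≤1, no arbitrage).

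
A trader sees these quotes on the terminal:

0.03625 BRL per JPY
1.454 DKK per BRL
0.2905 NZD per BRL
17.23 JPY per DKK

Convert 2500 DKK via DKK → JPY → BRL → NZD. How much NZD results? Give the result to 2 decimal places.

453.61

2500 DKK × 17.23 = 43075 JPY
43075 JPY × 0.03625 = 1561.46875 BRL
1561.46875 BRL × 0.2905 = 453.606671875 NZD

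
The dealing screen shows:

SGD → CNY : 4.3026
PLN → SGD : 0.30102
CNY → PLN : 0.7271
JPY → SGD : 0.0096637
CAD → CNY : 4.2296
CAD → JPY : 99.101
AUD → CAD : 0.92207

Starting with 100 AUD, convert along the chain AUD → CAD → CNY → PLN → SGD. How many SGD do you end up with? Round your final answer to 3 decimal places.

100 AUD × 0.92207 = 92.207 CAD
92.207 CAD × 4.2296 = 389.9987272 CNY
389.9987272 CNY × 0.7271 = 283.56807454712 PLN
283.56807454712 PLN × 0.30102 = 85.3596618001740624 SGD

85.360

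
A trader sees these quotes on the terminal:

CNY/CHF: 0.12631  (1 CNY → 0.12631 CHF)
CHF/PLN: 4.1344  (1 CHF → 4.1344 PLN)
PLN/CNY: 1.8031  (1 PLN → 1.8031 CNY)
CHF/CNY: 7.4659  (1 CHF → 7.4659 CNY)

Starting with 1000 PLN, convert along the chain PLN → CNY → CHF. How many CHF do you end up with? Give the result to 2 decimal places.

1000 PLN × 1.8031 = 1803.1 CNY
1803.1 CNY × 0.12631 = 227.749561 CHF

227.75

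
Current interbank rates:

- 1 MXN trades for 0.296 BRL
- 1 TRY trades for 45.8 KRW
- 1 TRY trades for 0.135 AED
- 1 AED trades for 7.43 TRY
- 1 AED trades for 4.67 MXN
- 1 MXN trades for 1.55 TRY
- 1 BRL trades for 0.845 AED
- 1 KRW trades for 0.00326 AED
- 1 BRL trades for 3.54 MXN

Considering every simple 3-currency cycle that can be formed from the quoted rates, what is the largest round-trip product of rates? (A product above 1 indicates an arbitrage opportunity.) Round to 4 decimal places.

AED→MXN→BRL→AED: 4.67 × 0.296 × 0.845 = 1.16806
AED→TRY→KRW→AED: 7.43 × 45.8 × 0.00326 = 1.10936
AED→MXN→TRY→AED: 4.67 × 1.55 × 0.135 = 0.97720
Maximum is AED→MXN→BRL→AED at 1.1681; arbitrage exists.

1.1681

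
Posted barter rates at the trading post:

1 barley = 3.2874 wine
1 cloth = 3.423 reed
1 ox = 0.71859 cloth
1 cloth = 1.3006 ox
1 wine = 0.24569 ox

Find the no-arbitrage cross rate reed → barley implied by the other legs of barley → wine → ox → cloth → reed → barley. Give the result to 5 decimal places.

0.50335

Known legs of the cycle: 3.2874 × 0.24569 × 0.71859 × 3.423 = 1.98668082222964242
For no arbitrage the full-cycle product must be 1, so the missing rate is 1 / 1.98668082222964242 ≈ 0.5033521.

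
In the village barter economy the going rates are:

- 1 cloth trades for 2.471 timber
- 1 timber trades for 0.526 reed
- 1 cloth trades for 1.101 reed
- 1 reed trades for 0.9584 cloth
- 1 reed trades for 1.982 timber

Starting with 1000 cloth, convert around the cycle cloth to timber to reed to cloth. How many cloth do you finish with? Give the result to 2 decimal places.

1000 cloth × 2.471 = 2471 timber
2471 timber × 0.526 = 1299.746 reed
1299.746 reed × 0.9584 = 1245.6765664 cloth

1245.68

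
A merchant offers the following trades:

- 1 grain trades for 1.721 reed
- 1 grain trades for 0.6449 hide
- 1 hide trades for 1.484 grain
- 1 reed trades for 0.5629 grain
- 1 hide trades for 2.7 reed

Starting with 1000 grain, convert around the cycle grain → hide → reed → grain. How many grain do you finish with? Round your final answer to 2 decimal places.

980.14

1000 grain × 0.6449 = 644.9 hide
644.9 hide × 2.7 = 1741.23 reed
1741.23 reed × 0.5629 = 980.138367 grain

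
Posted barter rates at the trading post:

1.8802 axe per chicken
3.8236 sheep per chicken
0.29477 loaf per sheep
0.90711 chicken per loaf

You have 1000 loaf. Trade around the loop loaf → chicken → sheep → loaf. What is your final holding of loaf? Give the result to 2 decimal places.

1000 loaf × 0.90711 = 907.11 chicken
907.11 chicken × 3.8236 = 3468.425796 sheep
3468.425796 sheep × 0.29477 = 1022.38787188692 loaf

1022.39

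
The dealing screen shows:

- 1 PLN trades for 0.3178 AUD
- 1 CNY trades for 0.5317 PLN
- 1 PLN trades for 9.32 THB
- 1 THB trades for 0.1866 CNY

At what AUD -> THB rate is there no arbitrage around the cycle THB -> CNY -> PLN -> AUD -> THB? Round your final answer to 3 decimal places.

31.715

Known legs of the cycle: 0.1866 × 0.5317 × 0.3178 = 0.031530596916
For no arbitrage the full-cycle product must be 1, so the missing rate is 1 / 0.031530596916 ≈ 31.71523.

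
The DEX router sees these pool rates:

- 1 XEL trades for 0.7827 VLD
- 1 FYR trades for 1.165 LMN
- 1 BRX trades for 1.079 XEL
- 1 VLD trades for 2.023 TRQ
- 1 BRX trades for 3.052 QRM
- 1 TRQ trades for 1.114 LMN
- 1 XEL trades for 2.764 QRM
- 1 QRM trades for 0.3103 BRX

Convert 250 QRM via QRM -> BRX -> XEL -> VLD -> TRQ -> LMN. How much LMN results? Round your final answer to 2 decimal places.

250 QRM × 0.3103 = 77.575 BRX
77.575 BRX × 1.079 = 83.703425 XEL
83.703425 XEL × 0.7827 = 65.5146707475 VLD
65.5146707475 VLD × 2.023 = 132.5361789221925 TRQ
132.5361789221925 TRQ × 1.114 = 147.645303319322445 LMN

147.65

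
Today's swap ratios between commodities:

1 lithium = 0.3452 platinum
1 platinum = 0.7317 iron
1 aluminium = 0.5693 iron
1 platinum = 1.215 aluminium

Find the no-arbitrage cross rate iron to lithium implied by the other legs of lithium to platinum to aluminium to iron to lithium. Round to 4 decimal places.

Known legs of the cycle: 0.3452 × 1.215 × 0.5693 = 0.2387746674
For no arbitrage the full-cycle product must be 1, so the missing rate is 1 / 0.2387746674 ≈ 4.188049.

4.1880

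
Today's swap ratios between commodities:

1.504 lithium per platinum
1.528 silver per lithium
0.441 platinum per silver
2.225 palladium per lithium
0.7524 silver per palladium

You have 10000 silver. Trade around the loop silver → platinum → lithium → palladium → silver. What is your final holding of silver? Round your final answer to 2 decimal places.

10000 silver × 0.441 = 4410 platinum
4410 platinum × 1.504 = 6632.64 lithium
6632.64 lithium × 2.225 = 14757.624 palladium
14757.624 palladium × 0.7524 = 11103.6362976 silver

11103.64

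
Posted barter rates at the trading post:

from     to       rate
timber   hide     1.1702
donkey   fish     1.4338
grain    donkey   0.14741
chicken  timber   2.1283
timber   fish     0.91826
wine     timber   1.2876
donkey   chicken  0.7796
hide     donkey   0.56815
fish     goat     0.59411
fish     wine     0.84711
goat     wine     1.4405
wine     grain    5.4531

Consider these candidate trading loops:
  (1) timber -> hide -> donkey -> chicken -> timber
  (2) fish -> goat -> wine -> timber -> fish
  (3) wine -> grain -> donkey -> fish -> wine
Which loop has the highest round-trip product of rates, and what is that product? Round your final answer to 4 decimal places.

(1) 1.1702 × 0.56815 × 0.7796 × 2.1283 = 1.10313
(2) 0.59411 × 1.4405 × 1.2876 × 0.91826 = 1.01187
(3) 5.4531 × 0.14741 × 1.4338 × 0.84711 = 0.97633
Highest is cycle (1) at 1.1031 (>1, arbitrage).

1.1031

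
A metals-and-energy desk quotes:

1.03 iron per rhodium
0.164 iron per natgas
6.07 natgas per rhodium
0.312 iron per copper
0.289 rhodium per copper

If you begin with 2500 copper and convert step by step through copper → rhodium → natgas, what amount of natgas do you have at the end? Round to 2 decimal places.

2500 copper × 0.289 = 722.5 rhodium
722.5 rhodium × 6.07 = 4385.575 natgas

4385.58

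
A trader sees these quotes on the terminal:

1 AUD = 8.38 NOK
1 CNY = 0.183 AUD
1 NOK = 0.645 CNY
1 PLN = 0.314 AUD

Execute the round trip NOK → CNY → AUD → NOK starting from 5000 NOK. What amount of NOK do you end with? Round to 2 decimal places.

5000 NOK × 0.645 = 3225 CNY
3225 CNY × 0.183 = 590.175 AUD
590.175 AUD × 8.38 = 4945.6665 NOK

4945.67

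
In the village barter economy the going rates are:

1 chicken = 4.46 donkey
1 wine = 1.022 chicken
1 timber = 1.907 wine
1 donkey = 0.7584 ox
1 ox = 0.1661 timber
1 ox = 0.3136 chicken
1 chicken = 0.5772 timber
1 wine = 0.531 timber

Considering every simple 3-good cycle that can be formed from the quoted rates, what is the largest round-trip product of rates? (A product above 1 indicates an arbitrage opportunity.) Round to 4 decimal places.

1.1249

timber→wine→chicken→timber: 1.907 × 1.022 × 0.5772 = 1.12494
ox→chicken→donkey→ox: 0.3136 × 4.46 × 0.7584 = 1.06074
Maximum is timber→wine→chicken→timber at 1.1249; arbitrage exists.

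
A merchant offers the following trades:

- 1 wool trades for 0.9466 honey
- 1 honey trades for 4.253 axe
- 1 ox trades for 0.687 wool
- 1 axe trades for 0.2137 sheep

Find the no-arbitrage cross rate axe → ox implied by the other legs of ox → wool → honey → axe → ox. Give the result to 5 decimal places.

Known legs of the cycle: 0.687 × 0.9466 × 4.253 = 2.7657862926
For no arbitrage the full-cycle product must be 1, so the missing rate is 1 / 2.7657862926 ≈ 0.3615608.

0.36156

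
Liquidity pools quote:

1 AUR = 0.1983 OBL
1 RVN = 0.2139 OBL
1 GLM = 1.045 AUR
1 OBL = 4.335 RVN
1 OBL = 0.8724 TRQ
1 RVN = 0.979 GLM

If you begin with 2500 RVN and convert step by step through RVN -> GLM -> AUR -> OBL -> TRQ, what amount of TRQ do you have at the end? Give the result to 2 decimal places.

442.46

2500 RVN × 0.979 = 2447.5 GLM
2447.5 GLM × 1.045 = 2557.6375 AUR
2557.6375 AUR × 0.1983 = 507.17951625 OBL
507.17951625 OBL × 0.8724 = 442.4634099765 TRQ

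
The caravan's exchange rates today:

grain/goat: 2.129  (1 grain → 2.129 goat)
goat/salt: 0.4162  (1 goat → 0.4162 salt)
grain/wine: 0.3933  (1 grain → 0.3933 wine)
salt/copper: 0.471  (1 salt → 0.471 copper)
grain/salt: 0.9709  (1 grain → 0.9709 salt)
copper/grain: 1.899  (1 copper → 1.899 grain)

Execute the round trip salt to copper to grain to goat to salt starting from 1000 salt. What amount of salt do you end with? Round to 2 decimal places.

1000 salt × 0.471 = 471 copper
471 copper × 1.899 = 894.429 grain
894.429 grain × 2.129 = 1904.239341 goat
1904.239341 goat × 0.4162 = 792.5444137242 salt

792.54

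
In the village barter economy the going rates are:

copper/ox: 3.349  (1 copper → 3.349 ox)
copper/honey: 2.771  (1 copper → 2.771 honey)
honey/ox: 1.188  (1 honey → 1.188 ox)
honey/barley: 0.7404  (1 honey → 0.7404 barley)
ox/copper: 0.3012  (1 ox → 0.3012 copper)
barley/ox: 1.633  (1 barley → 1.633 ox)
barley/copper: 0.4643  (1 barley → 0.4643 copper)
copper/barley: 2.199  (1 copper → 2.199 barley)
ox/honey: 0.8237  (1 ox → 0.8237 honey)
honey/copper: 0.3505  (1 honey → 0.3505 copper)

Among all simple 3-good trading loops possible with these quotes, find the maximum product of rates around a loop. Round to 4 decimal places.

copper→barley→ox→copper: 2.199 × 1.633 × 0.3012 = 1.08160
honey→barley→ox→honey: 0.7404 × 1.633 × 0.8237 = 0.99591
honey→ox→copper→honey: 1.188 × 0.3012 × 2.771 = 0.99153
honey→copper→ox→honey: 0.3505 × 3.349 × 0.8237 = 0.96688
honey→barley→copper→honey: 0.7404 × 0.4643 × 2.771 = 0.95258
Maximum is copper→barley→ox→copper at 1.0816; arbitrage exists.

1.0816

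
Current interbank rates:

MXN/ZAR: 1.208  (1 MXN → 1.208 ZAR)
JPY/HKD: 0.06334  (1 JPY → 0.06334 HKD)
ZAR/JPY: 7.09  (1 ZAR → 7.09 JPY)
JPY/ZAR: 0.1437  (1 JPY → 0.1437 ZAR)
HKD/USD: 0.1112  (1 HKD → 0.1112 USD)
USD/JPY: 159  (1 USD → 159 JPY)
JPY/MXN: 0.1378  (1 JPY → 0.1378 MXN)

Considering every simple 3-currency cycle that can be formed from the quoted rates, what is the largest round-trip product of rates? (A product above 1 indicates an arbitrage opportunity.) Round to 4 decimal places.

1.1802

JPY→MXN→ZAR→JPY: 0.1378 × 1.208 × 7.09 = 1.18022
JPY→HKD→USD→JPY: 0.06334 × 0.1112 × 159 = 1.11990
Maximum is JPY→MXN→ZAR→JPY at 1.1802; arbitrage exists.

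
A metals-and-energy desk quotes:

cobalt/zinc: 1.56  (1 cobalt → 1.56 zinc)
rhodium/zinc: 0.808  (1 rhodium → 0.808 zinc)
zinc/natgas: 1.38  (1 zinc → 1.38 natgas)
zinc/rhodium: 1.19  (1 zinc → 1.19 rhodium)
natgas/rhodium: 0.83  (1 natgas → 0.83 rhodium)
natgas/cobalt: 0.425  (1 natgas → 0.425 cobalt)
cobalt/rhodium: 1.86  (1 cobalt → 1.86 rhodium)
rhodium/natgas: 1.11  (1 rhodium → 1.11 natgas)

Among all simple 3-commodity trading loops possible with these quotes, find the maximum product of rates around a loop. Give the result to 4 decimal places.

zinc→natgas→rhodium→zinc: 1.38 × 0.83 × 0.808 = 0.92548
zinc→natgas→cobalt→zinc: 1.38 × 0.425 × 1.56 = 0.91494
rhodium→natgas→cobalt→rhodium: 1.11 × 0.425 × 1.86 = 0.87746
Maximum is zinc→natgas→rhodium→zinc at 0.9255; no arbitrage — every cycle loses value.

0.9255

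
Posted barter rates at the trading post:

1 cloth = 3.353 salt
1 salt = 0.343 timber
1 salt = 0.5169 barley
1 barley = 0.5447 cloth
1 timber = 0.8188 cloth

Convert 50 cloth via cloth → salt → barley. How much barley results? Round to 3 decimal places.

86.658

50 cloth × 3.353 = 167.65 salt
167.65 salt × 0.5169 = 86.658285 barley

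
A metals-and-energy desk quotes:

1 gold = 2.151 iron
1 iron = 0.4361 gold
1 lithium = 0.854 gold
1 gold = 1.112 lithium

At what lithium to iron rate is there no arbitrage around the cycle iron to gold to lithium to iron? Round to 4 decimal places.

Known legs of the cycle: 0.4361 × 1.112 = 0.4849432
For no arbitrage the full-cycle product must be 1, so the missing rate is 1 / 0.4849432 ≈ 2.062097.

2.0621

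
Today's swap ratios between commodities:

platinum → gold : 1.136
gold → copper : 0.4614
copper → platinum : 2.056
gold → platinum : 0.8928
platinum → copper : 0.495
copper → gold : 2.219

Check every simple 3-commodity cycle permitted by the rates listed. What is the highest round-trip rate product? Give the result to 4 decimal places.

1.0777

copper→platinum→gold→copper: 2.056 × 1.136 × 0.4614 = 1.07765
copper→gold→platinum→copper: 2.219 × 0.8928 × 0.495 = 0.98066
Maximum is copper→platinum→gold→copper at 1.0777; arbitrage exists.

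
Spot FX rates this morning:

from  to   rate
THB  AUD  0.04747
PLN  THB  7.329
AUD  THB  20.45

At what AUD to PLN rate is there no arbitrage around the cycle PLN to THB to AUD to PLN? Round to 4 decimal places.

2.8743

Known legs of the cycle: 7.329 × 0.04747 = 0.34790763
For no arbitrage the full-cycle product must be 1, so the missing rate is 1 / 0.34790763 ≈ 2.874326.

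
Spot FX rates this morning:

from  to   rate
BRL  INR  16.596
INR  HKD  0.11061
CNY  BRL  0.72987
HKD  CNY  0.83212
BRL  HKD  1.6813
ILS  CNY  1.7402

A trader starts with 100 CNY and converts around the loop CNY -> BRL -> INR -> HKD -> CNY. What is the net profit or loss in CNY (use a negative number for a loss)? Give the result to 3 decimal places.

100 CNY × 0.72987 = 72.987 BRL
72.987 BRL × 16.596 = 1211.292252 INR
1211.292252 INR × 0.11061 = 133.98103599372 HKD
133.98103599372 HKD × 0.83212 = 111.4882996710942864 CNY
Net change: 111.4882996710942864 − 100 = 11.4882996710942864 CNY

11.488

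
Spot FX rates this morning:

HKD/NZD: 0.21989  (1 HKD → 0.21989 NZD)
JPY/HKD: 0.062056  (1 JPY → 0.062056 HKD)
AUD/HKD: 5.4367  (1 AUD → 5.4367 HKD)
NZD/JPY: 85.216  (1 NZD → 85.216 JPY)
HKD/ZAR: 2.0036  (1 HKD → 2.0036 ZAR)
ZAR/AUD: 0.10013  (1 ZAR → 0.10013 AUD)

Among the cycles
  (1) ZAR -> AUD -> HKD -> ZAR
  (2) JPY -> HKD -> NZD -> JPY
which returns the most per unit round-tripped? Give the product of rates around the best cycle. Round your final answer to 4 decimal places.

(1) 0.10013 × 5.4367 × 2.0036 = 1.09071
(2) 0.062056 × 0.21989 × 85.216 = 1.16281
Highest is cycle (2) at 1.1628 (>1, arbitrage).

1.1628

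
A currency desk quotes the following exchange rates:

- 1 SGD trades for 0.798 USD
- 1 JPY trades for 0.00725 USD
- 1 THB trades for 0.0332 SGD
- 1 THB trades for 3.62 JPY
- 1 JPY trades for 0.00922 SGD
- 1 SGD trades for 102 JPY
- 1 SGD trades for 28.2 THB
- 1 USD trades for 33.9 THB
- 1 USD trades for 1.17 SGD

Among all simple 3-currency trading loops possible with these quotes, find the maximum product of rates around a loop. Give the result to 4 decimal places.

0.9412

JPY→SGD→THB→JPY: 0.00922 × 28.2 × 3.62 = 0.94121
SGD→USD→THB→SGD: 0.798 × 33.9 × 0.0332 = 0.89813
JPY→USD→THB→JPY: 0.00725 × 33.9 × 3.62 = 0.88971
JPY→USD→SGD→JPY: 0.00725 × 1.17 × 102 = 0.86522
Maximum is JPY→SGD→THB→JPY at 0.9412; no arbitrage — every cycle loses value.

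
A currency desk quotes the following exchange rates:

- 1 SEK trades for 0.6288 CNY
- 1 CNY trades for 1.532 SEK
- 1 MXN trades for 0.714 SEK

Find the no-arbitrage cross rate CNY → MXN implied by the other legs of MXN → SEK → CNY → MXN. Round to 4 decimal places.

Known legs of the cycle: 0.714 × 0.6288 = 0.4489632
For no arbitrage the full-cycle product must be 1, so the missing rate is 1 / 0.4489632 ≈ 2.227354.

2.2274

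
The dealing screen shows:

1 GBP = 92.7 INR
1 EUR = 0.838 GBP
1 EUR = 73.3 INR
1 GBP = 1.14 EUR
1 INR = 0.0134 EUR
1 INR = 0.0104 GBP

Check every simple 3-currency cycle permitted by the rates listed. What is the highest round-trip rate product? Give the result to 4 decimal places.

GBP→INR→EUR→GBP: 92.7 × 0.0134 × 0.838 = 1.04095
GBP→EUR→INR→GBP: 1.14 × 73.3 × 0.0104 = 0.86904
Maximum is GBP→INR→EUR→GBP at 1.0409; arbitrage exists.

1.0409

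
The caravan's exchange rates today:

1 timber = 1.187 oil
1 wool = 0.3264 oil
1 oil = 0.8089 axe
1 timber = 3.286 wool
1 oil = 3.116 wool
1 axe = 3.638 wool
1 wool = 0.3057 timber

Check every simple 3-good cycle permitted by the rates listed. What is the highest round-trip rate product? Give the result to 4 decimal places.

1.1307

wool→timber→oil→wool: 0.3057 × 1.187 × 3.116 = 1.13069
wool→oil→axe→wool: 0.3264 × 0.8089 × 3.638 = 0.96052
Maximum is wool→timber→oil→wool at 1.1307; arbitrage exists.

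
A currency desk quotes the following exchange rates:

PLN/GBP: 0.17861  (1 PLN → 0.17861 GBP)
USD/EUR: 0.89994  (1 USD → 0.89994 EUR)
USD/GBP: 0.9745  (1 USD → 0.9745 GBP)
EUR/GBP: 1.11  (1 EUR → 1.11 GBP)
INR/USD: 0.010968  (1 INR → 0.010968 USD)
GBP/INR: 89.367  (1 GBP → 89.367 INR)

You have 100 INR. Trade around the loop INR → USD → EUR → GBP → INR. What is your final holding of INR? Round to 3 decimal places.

97.913

100 INR × 0.010968 = 1.0968 USD
1.0968 USD × 0.89994 = 0.987054192 EUR
0.987054192 EUR × 1.11 = 1.09563015312 GBP
1.09563015312 GBP × 89.367 = 97.91317989387504 INR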